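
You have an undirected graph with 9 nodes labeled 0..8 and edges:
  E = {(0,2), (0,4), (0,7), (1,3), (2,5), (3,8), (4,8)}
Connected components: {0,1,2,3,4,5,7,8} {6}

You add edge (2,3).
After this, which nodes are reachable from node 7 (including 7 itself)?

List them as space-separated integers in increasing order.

Before: nodes reachable from 7: {0,1,2,3,4,5,7,8}
Adding (2,3): both endpoints already in same component. Reachability from 7 unchanged.
After: nodes reachable from 7: {0,1,2,3,4,5,7,8}

Answer: 0 1 2 3 4 5 7 8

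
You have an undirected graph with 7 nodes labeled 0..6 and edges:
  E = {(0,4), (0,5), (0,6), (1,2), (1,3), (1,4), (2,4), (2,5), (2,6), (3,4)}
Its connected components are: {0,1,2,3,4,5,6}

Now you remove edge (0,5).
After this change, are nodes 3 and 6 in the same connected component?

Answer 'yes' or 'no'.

Answer: yes

Derivation:
Initial components: {0,1,2,3,4,5,6}
Removing edge (0,5): not a bridge — component count unchanged at 1.
New components: {0,1,2,3,4,5,6}
Are 3 and 6 in the same component? yes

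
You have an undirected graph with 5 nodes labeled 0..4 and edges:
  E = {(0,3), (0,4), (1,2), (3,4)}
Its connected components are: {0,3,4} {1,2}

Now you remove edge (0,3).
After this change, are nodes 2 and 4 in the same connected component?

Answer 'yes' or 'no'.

Initial components: {0,3,4} {1,2}
Removing edge (0,3): not a bridge — component count unchanged at 2.
New components: {0,3,4} {1,2}
Are 2 and 4 in the same component? no

Answer: no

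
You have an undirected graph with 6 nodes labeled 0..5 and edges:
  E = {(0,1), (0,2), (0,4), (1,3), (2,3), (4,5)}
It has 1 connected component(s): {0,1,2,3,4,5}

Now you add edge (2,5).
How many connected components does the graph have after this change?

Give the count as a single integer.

Answer: 1

Derivation:
Initial component count: 1
Add (2,5): endpoints already in same component. Count unchanged: 1.
New component count: 1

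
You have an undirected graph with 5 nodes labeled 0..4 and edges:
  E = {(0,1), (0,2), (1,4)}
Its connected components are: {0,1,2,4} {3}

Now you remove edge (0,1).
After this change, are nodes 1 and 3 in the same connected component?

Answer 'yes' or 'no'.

Answer: no

Derivation:
Initial components: {0,1,2,4} {3}
Removing edge (0,1): it was a bridge — component count 2 -> 3.
New components: {0,2} {1,4} {3}
Are 1 and 3 in the same component? no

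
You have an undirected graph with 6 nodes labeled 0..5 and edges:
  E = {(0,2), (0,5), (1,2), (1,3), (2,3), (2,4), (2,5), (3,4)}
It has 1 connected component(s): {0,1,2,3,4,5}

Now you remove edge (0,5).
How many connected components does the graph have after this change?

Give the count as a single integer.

Answer: 1

Derivation:
Initial component count: 1
Remove (0,5): not a bridge. Count unchanged: 1.
  After removal, components: {0,1,2,3,4,5}
New component count: 1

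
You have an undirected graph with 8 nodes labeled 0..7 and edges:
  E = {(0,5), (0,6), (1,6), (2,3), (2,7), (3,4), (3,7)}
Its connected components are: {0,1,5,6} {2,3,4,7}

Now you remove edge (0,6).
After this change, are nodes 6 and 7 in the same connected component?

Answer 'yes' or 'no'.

Initial components: {0,1,5,6} {2,3,4,7}
Removing edge (0,6): it was a bridge — component count 2 -> 3.
New components: {0,5} {1,6} {2,3,4,7}
Are 6 and 7 in the same component? no

Answer: no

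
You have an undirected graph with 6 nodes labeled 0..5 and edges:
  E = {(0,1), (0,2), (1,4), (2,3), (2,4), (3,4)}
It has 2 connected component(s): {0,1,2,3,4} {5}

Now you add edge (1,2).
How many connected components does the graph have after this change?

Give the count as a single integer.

Initial component count: 2
Add (1,2): endpoints already in same component. Count unchanged: 2.
New component count: 2

Answer: 2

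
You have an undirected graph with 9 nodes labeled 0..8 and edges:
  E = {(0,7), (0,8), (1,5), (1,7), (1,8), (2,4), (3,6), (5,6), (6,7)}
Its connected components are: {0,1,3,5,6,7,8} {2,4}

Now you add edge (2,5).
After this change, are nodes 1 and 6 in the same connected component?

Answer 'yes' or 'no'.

Initial components: {0,1,3,5,6,7,8} {2,4}
Adding edge (2,5): merges {2,4} and {0,1,3,5,6,7,8}.
New components: {0,1,2,3,4,5,6,7,8}
Are 1 and 6 in the same component? yes

Answer: yes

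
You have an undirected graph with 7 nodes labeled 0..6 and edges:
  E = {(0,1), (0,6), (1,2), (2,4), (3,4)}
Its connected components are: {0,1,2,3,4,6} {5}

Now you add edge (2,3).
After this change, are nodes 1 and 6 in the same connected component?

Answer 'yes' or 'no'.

Initial components: {0,1,2,3,4,6} {5}
Adding edge (2,3): both already in same component {0,1,2,3,4,6}. No change.
New components: {0,1,2,3,4,6} {5}
Are 1 and 6 in the same component? yes

Answer: yes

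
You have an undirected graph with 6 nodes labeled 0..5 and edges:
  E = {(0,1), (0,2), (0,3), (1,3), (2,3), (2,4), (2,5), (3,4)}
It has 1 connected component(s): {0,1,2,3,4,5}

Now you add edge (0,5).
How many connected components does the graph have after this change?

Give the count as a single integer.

Initial component count: 1
Add (0,5): endpoints already in same component. Count unchanged: 1.
New component count: 1

Answer: 1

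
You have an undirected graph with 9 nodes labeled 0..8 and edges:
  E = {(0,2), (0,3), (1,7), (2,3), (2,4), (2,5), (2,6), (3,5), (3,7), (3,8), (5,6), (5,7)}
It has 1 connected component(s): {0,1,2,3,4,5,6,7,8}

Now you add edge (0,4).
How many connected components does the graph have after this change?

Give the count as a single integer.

Answer: 1

Derivation:
Initial component count: 1
Add (0,4): endpoints already in same component. Count unchanged: 1.
New component count: 1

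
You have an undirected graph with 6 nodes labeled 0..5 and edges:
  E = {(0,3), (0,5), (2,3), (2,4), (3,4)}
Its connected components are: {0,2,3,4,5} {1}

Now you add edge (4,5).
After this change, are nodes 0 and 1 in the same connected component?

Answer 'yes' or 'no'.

Initial components: {0,2,3,4,5} {1}
Adding edge (4,5): both already in same component {0,2,3,4,5}. No change.
New components: {0,2,3,4,5} {1}
Are 0 and 1 in the same component? no

Answer: no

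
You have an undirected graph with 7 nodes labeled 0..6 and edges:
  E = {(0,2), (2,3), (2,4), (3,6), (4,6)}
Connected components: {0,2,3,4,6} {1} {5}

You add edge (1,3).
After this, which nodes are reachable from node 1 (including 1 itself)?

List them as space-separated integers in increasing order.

Before: nodes reachable from 1: {1}
Adding (1,3): merges 1's component with another. Reachability grows.
After: nodes reachable from 1: {0,1,2,3,4,6}

Answer: 0 1 2 3 4 6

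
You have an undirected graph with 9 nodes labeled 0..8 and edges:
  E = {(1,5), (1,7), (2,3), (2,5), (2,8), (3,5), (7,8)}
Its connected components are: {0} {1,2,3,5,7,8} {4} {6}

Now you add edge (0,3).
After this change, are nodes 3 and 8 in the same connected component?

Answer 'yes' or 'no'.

Initial components: {0} {1,2,3,5,7,8} {4} {6}
Adding edge (0,3): merges {0} and {1,2,3,5,7,8}.
New components: {0,1,2,3,5,7,8} {4} {6}
Are 3 and 8 in the same component? yes

Answer: yes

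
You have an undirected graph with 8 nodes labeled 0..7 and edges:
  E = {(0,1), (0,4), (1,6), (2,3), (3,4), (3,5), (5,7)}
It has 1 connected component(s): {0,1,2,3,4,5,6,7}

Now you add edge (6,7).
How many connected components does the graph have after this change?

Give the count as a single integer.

Answer: 1

Derivation:
Initial component count: 1
Add (6,7): endpoints already in same component. Count unchanged: 1.
New component count: 1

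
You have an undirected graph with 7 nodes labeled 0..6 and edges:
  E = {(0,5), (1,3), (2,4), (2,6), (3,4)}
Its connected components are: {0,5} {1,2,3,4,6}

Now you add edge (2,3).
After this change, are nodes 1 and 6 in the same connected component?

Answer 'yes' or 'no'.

Answer: yes

Derivation:
Initial components: {0,5} {1,2,3,4,6}
Adding edge (2,3): both already in same component {1,2,3,4,6}. No change.
New components: {0,5} {1,2,3,4,6}
Are 1 and 6 in the same component? yes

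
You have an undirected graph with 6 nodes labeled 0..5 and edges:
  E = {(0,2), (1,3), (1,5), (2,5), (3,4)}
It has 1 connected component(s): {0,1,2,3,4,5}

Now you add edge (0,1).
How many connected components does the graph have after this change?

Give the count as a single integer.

Initial component count: 1
Add (0,1): endpoints already in same component. Count unchanged: 1.
New component count: 1

Answer: 1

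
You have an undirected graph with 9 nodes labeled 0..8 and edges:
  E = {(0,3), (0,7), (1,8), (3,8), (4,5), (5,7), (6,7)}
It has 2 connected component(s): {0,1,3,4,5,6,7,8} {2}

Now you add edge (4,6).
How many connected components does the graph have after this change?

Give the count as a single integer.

Answer: 2

Derivation:
Initial component count: 2
Add (4,6): endpoints already in same component. Count unchanged: 2.
New component count: 2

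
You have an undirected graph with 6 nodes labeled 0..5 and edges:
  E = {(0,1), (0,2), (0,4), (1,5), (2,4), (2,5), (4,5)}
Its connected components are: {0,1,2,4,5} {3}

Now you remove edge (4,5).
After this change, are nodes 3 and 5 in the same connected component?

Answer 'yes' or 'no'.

Initial components: {0,1,2,4,5} {3}
Removing edge (4,5): not a bridge — component count unchanged at 2.
New components: {0,1,2,4,5} {3}
Are 3 and 5 in the same component? no

Answer: no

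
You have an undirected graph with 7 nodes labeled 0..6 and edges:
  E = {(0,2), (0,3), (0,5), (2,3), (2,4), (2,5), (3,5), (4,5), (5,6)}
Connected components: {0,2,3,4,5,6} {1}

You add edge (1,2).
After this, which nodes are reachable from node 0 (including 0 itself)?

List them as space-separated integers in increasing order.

Before: nodes reachable from 0: {0,2,3,4,5,6}
Adding (1,2): merges 0's component with another. Reachability grows.
After: nodes reachable from 0: {0,1,2,3,4,5,6}

Answer: 0 1 2 3 4 5 6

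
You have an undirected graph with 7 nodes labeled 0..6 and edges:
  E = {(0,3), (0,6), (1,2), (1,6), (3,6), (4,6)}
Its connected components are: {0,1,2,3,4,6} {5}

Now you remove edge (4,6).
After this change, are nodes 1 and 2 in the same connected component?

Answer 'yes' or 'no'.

Answer: yes

Derivation:
Initial components: {0,1,2,3,4,6} {5}
Removing edge (4,6): it was a bridge — component count 2 -> 3.
New components: {0,1,2,3,6} {4} {5}
Are 1 and 2 in the same component? yes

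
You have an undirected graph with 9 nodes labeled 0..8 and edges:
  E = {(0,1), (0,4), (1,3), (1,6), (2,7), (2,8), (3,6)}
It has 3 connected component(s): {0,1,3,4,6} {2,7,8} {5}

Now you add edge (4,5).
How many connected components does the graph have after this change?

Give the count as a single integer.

Answer: 2

Derivation:
Initial component count: 3
Add (4,5): merges two components. Count decreases: 3 -> 2.
New component count: 2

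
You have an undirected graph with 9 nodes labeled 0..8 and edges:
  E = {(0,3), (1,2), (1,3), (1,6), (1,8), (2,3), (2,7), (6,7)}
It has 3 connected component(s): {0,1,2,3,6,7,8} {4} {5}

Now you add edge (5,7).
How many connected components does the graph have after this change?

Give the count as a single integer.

Answer: 2

Derivation:
Initial component count: 3
Add (5,7): merges two components. Count decreases: 3 -> 2.
New component count: 2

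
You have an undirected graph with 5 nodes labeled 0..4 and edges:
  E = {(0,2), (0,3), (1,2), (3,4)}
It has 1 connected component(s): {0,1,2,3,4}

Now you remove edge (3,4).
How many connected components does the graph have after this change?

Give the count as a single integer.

Answer: 2

Derivation:
Initial component count: 1
Remove (3,4): it was a bridge. Count increases: 1 -> 2.
  After removal, components: {0,1,2,3} {4}
New component count: 2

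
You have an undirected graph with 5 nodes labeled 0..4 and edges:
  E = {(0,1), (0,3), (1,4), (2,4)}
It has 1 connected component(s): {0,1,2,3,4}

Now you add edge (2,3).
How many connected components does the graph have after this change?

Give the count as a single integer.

Initial component count: 1
Add (2,3): endpoints already in same component. Count unchanged: 1.
New component count: 1

Answer: 1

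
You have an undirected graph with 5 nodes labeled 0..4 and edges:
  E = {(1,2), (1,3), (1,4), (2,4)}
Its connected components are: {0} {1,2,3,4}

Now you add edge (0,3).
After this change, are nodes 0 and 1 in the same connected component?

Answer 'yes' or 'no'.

Answer: yes

Derivation:
Initial components: {0} {1,2,3,4}
Adding edge (0,3): merges {0} and {1,2,3,4}.
New components: {0,1,2,3,4}
Are 0 and 1 in the same component? yes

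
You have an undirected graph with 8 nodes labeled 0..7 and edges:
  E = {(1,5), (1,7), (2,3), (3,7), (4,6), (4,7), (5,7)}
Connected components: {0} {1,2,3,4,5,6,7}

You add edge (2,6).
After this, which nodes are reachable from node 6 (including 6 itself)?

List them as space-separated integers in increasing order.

Answer: 1 2 3 4 5 6 7

Derivation:
Before: nodes reachable from 6: {1,2,3,4,5,6,7}
Adding (2,6): both endpoints already in same component. Reachability from 6 unchanged.
After: nodes reachable from 6: {1,2,3,4,5,6,7}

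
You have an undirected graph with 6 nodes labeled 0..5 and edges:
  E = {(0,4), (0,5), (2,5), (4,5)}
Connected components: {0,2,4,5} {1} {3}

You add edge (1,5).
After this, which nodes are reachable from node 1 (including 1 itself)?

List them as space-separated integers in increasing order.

Before: nodes reachable from 1: {1}
Adding (1,5): merges 1's component with another. Reachability grows.
After: nodes reachable from 1: {0,1,2,4,5}

Answer: 0 1 2 4 5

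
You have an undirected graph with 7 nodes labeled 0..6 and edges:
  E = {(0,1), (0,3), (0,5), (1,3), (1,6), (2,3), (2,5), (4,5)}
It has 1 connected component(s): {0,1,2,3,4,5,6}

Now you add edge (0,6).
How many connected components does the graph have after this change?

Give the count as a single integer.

Initial component count: 1
Add (0,6): endpoints already in same component. Count unchanged: 1.
New component count: 1

Answer: 1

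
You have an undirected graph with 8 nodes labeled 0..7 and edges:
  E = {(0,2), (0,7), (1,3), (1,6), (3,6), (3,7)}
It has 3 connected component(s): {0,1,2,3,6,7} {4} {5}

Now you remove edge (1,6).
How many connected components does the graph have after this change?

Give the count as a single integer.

Answer: 3

Derivation:
Initial component count: 3
Remove (1,6): not a bridge. Count unchanged: 3.
  After removal, components: {0,1,2,3,6,7} {4} {5}
New component count: 3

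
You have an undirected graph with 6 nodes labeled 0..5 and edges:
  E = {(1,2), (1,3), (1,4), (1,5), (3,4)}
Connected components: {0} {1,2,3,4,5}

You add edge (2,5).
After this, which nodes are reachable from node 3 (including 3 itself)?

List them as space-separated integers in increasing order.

Before: nodes reachable from 3: {1,2,3,4,5}
Adding (2,5): both endpoints already in same component. Reachability from 3 unchanged.
After: nodes reachable from 3: {1,2,3,4,5}

Answer: 1 2 3 4 5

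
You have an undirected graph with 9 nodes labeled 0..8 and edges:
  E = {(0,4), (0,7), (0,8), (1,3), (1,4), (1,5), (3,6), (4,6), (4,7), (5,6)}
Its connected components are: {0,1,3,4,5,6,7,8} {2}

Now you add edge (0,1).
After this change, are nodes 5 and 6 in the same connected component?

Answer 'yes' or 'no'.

Initial components: {0,1,3,4,5,6,7,8} {2}
Adding edge (0,1): both already in same component {0,1,3,4,5,6,7,8}. No change.
New components: {0,1,3,4,5,6,7,8} {2}
Are 5 and 6 in the same component? yes

Answer: yes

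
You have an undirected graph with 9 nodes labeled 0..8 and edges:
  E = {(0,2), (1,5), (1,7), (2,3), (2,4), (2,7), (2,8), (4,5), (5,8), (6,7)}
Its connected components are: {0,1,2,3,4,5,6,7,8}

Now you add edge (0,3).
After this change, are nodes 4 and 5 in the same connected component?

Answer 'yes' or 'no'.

Answer: yes

Derivation:
Initial components: {0,1,2,3,4,5,6,7,8}
Adding edge (0,3): both already in same component {0,1,2,3,4,5,6,7,8}. No change.
New components: {0,1,2,3,4,5,6,7,8}
Are 4 and 5 in the same component? yes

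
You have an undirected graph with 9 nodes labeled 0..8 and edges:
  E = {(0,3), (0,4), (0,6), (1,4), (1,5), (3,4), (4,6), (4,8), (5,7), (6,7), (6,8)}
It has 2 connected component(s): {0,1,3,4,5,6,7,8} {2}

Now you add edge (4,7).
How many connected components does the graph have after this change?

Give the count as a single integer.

Answer: 2

Derivation:
Initial component count: 2
Add (4,7): endpoints already in same component. Count unchanged: 2.
New component count: 2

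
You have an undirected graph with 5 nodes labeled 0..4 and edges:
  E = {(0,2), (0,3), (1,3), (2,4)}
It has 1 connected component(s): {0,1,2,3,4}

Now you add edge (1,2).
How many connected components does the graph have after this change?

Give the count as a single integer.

Answer: 1

Derivation:
Initial component count: 1
Add (1,2): endpoints already in same component. Count unchanged: 1.
New component count: 1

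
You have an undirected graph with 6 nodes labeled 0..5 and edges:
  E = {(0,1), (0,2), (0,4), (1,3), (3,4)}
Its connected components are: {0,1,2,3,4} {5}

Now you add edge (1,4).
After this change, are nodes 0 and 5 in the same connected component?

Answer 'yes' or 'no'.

Answer: no

Derivation:
Initial components: {0,1,2,3,4} {5}
Adding edge (1,4): both already in same component {0,1,2,3,4}. No change.
New components: {0,1,2,3,4} {5}
Are 0 and 5 in the same component? no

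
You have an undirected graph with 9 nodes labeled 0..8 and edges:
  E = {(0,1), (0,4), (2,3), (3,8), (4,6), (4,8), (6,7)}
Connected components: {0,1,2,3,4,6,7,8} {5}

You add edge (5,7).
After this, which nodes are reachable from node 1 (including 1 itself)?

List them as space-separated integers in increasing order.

Answer: 0 1 2 3 4 5 6 7 8

Derivation:
Before: nodes reachable from 1: {0,1,2,3,4,6,7,8}
Adding (5,7): merges 1's component with another. Reachability grows.
After: nodes reachable from 1: {0,1,2,3,4,5,6,7,8}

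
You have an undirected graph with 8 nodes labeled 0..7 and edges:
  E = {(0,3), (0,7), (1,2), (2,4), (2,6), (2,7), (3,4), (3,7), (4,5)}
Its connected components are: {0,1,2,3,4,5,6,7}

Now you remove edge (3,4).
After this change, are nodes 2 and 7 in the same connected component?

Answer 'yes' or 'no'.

Initial components: {0,1,2,3,4,5,6,7}
Removing edge (3,4): not a bridge — component count unchanged at 1.
New components: {0,1,2,3,4,5,6,7}
Are 2 and 7 in the same component? yes

Answer: yes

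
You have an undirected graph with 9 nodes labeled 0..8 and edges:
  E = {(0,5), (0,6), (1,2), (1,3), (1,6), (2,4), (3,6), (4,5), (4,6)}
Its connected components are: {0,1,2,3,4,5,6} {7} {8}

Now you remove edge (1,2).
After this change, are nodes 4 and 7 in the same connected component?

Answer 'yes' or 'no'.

Initial components: {0,1,2,3,4,5,6} {7} {8}
Removing edge (1,2): not a bridge — component count unchanged at 3.
New components: {0,1,2,3,4,5,6} {7} {8}
Are 4 and 7 in the same component? no

Answer: no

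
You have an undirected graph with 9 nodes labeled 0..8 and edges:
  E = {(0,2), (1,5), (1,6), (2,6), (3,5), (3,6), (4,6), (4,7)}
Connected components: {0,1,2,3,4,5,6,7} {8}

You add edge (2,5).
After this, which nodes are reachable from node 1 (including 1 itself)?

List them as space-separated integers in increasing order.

Answer: 0 1 2 3 4 5 6 7

Derivation:
Before: nodes reachable from 1: {0,1,2,3,4,5,6,7}
Adding (2,5): both endpoints already in same component. Reachability from 1 unchanged.
After: nodes reachable from 1: {0,1,2,3,4,5,6,7}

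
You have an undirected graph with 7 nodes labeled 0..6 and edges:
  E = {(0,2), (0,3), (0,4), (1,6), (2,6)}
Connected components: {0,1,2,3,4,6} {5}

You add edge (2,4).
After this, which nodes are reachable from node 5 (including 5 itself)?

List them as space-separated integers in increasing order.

Answer: 5

Derivation:
Before: nodes reachable from 5: {5}
Adding (2,4): both endpoints already in same component. Reachability from 5 unchanged.
After: nodes reachable from 5: {5}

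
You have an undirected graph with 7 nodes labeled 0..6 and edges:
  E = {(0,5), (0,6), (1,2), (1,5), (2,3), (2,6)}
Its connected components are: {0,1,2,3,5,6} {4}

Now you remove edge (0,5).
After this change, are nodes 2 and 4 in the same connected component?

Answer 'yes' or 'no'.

Initial components: {0,1,2,3,5,6} {4}
Removing edge (0,5): not a bridge — component count unchanged at 2.
New components: {0,1,2,3,5,6} {4}
Are 2 and 4 in the same component? no

Answer: no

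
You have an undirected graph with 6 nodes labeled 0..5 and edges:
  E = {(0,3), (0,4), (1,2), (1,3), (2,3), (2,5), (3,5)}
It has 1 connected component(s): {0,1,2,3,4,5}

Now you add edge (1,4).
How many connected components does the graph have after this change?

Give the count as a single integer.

Initial component count: 1
Add (1,4): endpoints already in same component. Count unchanged: 1.
New component count: 1

Answer: 1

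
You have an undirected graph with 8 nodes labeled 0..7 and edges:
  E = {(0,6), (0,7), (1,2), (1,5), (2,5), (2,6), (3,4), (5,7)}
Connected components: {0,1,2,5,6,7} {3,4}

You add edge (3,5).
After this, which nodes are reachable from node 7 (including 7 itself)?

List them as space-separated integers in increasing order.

Before: nodes reachable from 7: {0,1,2,5,6,7}
Adding (3,5): merges 7's component with another. Reachability grows.
After: nodes reachable from 7: {0,1,2,3,4,5,6,7}

Answer: 0 1 2 3 4 5 6 7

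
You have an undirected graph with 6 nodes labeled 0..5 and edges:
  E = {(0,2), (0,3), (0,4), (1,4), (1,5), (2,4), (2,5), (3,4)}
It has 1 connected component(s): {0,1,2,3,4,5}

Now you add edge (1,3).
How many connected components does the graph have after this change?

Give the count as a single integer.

Answer: 1

Derivation:
Initial component count: 1
Add (1,3): endpoints already in same component. Count unchanged: 1.
New component count: 1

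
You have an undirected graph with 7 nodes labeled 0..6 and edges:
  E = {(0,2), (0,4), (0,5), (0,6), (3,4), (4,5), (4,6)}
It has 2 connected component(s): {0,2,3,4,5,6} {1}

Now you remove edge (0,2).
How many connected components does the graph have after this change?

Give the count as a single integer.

Initial component count: 2
Remove (0,2): it was a bridge. Count increases: 2 -> 3.
  After removal, components: {0,3,4,5,6} {1} {2}
New component count: 3

Answer: 3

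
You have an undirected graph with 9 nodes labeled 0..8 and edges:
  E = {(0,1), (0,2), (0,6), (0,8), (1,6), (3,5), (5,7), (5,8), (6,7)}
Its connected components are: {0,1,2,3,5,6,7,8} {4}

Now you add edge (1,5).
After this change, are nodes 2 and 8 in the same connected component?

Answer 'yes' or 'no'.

Answer: yes

Derivation:
Initial components: {0,1,2,3,5,6,7,8} {4}
Adding edge (1,5): both already in same component {0,1,2,3,5,6,7,8}. No change.
New components: {0,1,2,3,5,6,7,8} {4}
Are 2 and 8 in the same component? yes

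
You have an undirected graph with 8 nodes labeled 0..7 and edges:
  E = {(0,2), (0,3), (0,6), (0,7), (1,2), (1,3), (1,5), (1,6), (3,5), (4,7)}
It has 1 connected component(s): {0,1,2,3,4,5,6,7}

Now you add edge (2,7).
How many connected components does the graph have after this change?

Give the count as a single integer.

Initial component count: 1
Add (2,7): endpoints already in same component. Count unchanged: 1.
New component count: 1

Answer: 1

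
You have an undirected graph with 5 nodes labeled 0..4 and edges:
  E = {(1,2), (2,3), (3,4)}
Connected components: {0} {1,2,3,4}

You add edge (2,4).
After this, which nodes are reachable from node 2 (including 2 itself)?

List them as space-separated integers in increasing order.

Answer: 1 2 3 4

Derivation:
Before: nodes reachable from 2: {1,2,3,4}
Adding (2,4): both endpoints already in same component. Reachability from 2 unchanged.
After: nodes reachable from 2: {1,2,3,4}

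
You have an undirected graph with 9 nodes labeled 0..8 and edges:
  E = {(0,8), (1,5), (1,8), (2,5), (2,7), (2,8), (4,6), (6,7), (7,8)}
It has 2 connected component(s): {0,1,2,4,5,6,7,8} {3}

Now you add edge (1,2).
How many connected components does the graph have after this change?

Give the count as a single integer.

Answer: 2

Derivation:
Initial component count: 2
Add (1,2): endpoints already in same component. Count unchanged: 2.
New component count: 2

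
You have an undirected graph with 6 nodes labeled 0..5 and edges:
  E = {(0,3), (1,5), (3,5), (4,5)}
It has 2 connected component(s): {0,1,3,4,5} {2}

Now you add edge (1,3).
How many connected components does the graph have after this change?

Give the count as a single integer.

Initial component count: 2
Add (1,3): endpoints already in same component. Count unchanged: 2.
New component count: 2

Answer: 2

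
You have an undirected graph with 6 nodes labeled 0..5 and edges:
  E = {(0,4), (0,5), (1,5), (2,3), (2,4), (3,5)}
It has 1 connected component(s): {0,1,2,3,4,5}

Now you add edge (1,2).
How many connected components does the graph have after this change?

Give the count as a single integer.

Answer: 1

Derivation:
Initial component count: 1
Add (1,2): endpoints already in same component. Count unchanged: 1.
New component count: 1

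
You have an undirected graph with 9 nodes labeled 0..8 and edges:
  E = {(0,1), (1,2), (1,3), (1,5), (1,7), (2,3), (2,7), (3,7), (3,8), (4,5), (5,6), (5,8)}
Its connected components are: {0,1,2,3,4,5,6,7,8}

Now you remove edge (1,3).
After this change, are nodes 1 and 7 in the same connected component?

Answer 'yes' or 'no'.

Initial components: {0,1,2,3,4,5,6,7,8}
Removing edge (1,3): not a bridge — component count unchanged at 1.
New components: {0,1,2,3,4,5,6,7,8}
Are 1 and 7 in the same component? yes

Answer: yes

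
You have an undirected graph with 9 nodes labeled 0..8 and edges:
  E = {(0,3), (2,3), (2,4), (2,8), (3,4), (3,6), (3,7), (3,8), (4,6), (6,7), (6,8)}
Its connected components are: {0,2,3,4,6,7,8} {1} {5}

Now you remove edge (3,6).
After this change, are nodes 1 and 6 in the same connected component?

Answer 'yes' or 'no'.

Answer: no

Derivation:
Initial components: {0,2,3,4,6,7,8} {1} {5}
Removing edge (3,6): not a bridge — component count unchanged at 3.
New components: {0,2,3,4,6,7,8} {1} {5}
Are 1 and 6 in the same component? no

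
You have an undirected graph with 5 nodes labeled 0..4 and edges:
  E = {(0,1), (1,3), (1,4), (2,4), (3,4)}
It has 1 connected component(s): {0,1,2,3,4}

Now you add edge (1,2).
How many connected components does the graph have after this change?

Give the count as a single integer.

Answer: 1

Derivation:
Initial component count: 1
Add (1,2): endpoints already in same component. Count unchanged: 1.
New component count: 1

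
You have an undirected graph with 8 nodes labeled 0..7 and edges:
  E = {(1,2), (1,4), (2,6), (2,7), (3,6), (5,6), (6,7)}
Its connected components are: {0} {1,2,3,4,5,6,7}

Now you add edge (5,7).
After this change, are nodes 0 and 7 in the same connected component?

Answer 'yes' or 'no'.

Initial components: {0} {1,2,3,4,5,6,7}
Adding edge (5,7): both already in same component {1,2,3,4,5,6,7}. No change.
New components: {0} {1,2,3,4,5,6,7}
Are 0 and 7 in the same component? no

Answer: no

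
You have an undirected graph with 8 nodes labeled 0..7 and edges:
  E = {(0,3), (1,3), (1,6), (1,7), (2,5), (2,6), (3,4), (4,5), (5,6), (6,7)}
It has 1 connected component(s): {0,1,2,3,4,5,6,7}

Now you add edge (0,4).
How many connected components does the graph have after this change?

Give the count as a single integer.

Initial component count: 1
Add (0,4): endpoints already in same component. Count unchanged: 1.
New component count: 1

Answer: 1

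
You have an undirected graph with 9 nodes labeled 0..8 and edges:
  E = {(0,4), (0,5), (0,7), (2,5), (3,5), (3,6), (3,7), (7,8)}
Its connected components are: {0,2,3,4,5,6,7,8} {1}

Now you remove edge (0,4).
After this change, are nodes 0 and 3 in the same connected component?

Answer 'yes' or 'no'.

Answer: yes

Derivation:
Initial components: {0,2,3,4,5,6,7,8} {1}
Removing edge (0,4): it was a bridge — component count 2 -> 3.
New components: {0,2,3,5,6,7,8} {1} {4}
Are 0 and 3 in the same component? yes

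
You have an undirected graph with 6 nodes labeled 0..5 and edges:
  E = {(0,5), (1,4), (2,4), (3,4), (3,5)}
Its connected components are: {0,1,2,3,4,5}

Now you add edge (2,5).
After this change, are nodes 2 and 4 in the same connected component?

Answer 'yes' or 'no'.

Initial components: {0,1,2,3,4,5}
Adding edge (2,5): both already in same component {0,1,2,3,4,5}. No change.
New components: {0,1,2,3,4,5}
Are 2 and 4 in the same component? yes

Answer: yes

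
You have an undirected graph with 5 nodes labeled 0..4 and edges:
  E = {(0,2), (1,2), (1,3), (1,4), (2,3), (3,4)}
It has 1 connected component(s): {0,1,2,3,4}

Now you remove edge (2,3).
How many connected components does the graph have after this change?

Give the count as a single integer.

Answer: 1

Derivation:
Initial component count: 1
Remove (2,3): not a bridge. Count unchanged: 1.
  After removal, components: {0,1,2,3,4}
New component count: 1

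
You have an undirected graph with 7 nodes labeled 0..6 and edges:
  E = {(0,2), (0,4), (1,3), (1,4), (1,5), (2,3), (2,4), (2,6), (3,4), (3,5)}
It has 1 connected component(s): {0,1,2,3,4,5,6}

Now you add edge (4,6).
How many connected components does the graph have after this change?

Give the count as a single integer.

Initial component count: 1
Add (4,6): endpoints already in same component. Count unchanged: 1.
New component count: 1

Answer: 1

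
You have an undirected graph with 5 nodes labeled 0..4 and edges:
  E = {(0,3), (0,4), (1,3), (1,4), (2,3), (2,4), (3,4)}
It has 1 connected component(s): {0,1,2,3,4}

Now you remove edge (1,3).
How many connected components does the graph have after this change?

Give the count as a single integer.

Initial component count: 1
Remove (1,3): not a bridge. Count unchanged: 1.
  After removal, components: {0,1,2,3,4}
New component count: 1

Answer: 1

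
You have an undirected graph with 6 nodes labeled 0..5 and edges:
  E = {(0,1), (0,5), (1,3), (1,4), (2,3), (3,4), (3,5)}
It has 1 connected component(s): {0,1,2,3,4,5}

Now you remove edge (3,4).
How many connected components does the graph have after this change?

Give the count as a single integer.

Answer: 1

Derivation:
Initial component count: 1
Remove (3,4): not a bridge. Count unchanged: 1.
  After removal, components: {0,1,2,3,4,5}
New component count: 1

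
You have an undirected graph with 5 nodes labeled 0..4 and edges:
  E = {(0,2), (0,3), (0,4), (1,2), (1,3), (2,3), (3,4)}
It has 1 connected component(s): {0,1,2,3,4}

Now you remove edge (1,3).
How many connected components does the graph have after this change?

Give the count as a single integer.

Answer: 1

Derivation:
Initial component count: 1
Remove (1,3): not a bridge. Count unchanged: 1.
  After removal, components: {0,1,2,3,4}
New component count: 1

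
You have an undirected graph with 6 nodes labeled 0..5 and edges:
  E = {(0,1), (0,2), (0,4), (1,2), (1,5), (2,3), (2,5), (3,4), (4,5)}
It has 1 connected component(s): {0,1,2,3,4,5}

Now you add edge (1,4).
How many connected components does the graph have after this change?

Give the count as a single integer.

Answer: 1

Derivation:
Initial component count: 1
Add (1,4): endpoints already in same component. Count unchanged: 1.
New component count: 1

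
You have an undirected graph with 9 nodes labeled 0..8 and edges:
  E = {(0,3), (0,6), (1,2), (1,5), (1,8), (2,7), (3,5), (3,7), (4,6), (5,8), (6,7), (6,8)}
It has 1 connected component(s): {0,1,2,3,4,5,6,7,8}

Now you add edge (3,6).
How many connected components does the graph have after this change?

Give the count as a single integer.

Answer: 1

Derivation:
Initial component count: 1
Add (3,6): endpoints already in same component. Count unchanged: 1.
New component count: 1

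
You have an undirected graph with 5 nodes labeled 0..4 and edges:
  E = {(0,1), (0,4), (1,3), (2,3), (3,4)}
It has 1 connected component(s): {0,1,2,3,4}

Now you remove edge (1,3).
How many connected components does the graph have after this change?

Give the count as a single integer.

Initial component count: 1
Remove (1,3): not a bridge. Count unchanged: 1.
  After removal, components: {0,1,2,3,4}
New component count: 1

Answer: 1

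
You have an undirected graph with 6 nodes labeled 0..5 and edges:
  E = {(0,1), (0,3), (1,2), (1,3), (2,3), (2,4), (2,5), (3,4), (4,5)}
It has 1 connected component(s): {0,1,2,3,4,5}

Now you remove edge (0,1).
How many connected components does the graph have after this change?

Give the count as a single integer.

Answer: 1

Derivation:
Initial component count: 1
Remove (0,1): not a bridge. Count unchanged: 1.
  After removal, components: {0,1,2,3,4,5}
New component count: 1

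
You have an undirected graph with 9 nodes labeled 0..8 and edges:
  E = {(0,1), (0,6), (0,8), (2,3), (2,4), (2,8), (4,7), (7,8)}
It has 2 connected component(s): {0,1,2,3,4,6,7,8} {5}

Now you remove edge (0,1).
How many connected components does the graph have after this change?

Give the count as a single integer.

Answer: 3

Derivation:
Initial component count: 2
Remove (0,1): it was a bridge. Count increases: 2 -> 3.
  After removal, components: {0,2,3,4,6,7,8} {1} {5}
New component count: 3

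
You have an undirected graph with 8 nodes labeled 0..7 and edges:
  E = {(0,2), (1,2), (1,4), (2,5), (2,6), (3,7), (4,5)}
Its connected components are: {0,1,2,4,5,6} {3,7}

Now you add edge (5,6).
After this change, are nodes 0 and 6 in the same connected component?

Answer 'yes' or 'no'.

Initial components: {0,1,2,4,5,6} {3,7}
Adding edge (5,6): both already in same component {0,1,2,4,5,6}. No change.
New components: {0,1,2,4,5,6} {3,7}
Are 0 and 6 in the same component? yes

Answer: yes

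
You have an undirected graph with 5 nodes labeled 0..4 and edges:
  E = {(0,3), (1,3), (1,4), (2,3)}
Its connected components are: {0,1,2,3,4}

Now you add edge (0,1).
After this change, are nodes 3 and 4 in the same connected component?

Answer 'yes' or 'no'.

Answer: yes

Derivation:
Initial components: {0,1,2,3,4}
Adding edge (0,1): both already in same component {0,1,2,3,4}. No change.
New components: {0,1,2,3,4}
Are 3 and 4 in the same component? yes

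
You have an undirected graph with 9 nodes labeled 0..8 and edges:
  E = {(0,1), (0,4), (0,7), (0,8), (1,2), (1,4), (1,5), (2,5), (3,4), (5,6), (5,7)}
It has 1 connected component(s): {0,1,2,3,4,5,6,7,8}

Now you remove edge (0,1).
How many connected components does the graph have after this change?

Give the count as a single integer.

Initial component count: 1
Remove (0,1): not a bridge. Count unchanged: 1.
  After removal, components: {0,1,2,3,4,5,6,7,8}
New component count: 1

Answer: 1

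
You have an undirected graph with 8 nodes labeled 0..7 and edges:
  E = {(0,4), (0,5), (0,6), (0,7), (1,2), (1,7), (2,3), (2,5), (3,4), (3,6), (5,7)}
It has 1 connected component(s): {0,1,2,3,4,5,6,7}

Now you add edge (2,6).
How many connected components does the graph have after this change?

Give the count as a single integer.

Initial component count: 1
Add (2,6): endpoints already in same component. Count unchanged: 1.
New component count: 1

Answer: 1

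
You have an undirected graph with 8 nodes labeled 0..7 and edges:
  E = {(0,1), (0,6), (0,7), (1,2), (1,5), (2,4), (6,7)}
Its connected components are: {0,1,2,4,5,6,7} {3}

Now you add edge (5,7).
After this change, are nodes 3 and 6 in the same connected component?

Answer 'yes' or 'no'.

Initial components: {0,1,2,4,5,6,7} {3}
Adding edge (5,7): both already in same component {0,1,2,4,5,6,7}. No change.
New components: {0,1,2,4,5,6,7} {3}
Are 3 and 6 in the same component? no

Answer: no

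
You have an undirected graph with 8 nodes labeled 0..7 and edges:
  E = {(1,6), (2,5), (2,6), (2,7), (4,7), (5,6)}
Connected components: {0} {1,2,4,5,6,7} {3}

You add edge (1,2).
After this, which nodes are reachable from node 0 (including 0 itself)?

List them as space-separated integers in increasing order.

Answer: 0

Derivation:
Before: nodes reachable from 0: {0}
Adding (1,2): both endpoints already in same component. Reachability from 0 unchanged.
After: nodes reachable from 0: {0}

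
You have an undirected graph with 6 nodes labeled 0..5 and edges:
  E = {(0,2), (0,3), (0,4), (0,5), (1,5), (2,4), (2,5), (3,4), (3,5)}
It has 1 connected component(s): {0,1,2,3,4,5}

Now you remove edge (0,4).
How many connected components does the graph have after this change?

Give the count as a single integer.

Initial component count: 1
Remove (0,4): not a bridge. Count unchanged: 1.
  After removal, components: {0,1,2,3,4,5}
New component count: 1

Answer: 1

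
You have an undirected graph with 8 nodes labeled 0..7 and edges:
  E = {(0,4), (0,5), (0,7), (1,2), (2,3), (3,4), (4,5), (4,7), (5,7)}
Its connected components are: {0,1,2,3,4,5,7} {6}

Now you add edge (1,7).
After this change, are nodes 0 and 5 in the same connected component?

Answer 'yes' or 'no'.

Initial components: {0,1,2,3,4,5,7} {6}
Adding edge (1,7): both already in same component {0,1,2,3,4,5,7}. No change.
New components: {0,1,2,3,4,5,7} {6}
Are 0 and 5 in the same component? yes

Answer: yes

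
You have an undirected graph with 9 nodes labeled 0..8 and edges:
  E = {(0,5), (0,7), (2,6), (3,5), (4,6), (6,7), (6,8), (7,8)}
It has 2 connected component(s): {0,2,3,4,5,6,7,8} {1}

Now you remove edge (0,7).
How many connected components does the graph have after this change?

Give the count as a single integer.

Answer: 3

Derivation:
Initial component count: 2
Remove (0,7): it was a bridge. Count increases: 2 -> 3.
  After removal, components: {0,3,5} {1} {2,4,6,7,8}
New component count: 3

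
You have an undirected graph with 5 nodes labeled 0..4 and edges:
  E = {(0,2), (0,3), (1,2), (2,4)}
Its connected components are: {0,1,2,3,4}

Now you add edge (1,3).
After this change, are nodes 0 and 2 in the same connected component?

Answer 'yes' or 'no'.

Answer: yes

Derivation:
Initial components: {0,1,2,3,4}
Adding edge (1,3): both already in same component {0,1,2,3,4}. No change.
New components: {0,1,2,3,4}
Are 0 and 2 in the same component? yes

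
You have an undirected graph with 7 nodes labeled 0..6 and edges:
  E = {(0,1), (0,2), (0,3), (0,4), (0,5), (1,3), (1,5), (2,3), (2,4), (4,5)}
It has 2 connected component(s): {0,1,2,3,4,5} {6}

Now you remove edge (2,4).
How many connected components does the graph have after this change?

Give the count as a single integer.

Initial component count: 2
Remove (2,4): not a bridge. Count unchanged: 2.
  After removal, components: {0,1,2,3,4,5} {6}
New component count: 2

Answer: 2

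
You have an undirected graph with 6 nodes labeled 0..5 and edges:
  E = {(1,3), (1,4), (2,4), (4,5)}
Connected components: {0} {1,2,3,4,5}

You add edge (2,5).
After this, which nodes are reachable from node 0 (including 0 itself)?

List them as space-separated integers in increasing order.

Answer: 0

Derivation:
Before: nodes reachable from 0: {0}
Adding (2,5): both endpoints already in same component. Reachability from 0 unchanged.
After: nodes reachable from 0: {0}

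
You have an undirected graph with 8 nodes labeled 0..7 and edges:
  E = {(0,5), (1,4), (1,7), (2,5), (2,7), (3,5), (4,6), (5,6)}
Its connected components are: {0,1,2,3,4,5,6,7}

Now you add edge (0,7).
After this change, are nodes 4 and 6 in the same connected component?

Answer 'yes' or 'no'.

Initial components: {0,1,2,3,4,5,6,7}
Adding edge (0,7): both already in same component {0,1,2,3,4,5,6,7}. No change.
New components: {0,1,2,3,4,5,6,7}
Are 4 and 6 in the same component? yes

Answer: yes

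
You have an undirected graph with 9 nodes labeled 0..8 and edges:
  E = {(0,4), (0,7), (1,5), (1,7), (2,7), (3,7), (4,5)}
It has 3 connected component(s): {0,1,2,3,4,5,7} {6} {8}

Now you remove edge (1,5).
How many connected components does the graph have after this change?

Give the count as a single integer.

Answer: 3

Derivation:
Initial component count: 3
Remove (1,5): not a bridge. Count unchanged: 3.
  After removal, components: {0,1,2,3,4,5,7} {6} {8}
New component count: 3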